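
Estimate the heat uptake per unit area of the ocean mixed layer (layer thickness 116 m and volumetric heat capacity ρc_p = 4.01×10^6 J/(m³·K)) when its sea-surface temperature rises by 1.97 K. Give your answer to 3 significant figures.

9.16×10^8

Areal heat capacity C = ρc_p × D = 4.01×10^6 × 116 = 4.65×10^8 J/(m^2 K).
ΔQ = C ΔT = 4.65×10^8 × 1.97 = 9.16×10^8 J/m².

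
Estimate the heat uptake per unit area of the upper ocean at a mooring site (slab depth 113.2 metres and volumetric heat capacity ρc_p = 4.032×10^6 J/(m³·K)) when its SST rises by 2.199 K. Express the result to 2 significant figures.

Areal heat capacity C = ρc_p × D = 4.032×10^6 × 113.2 = 4.56×10^8 J/(m²·K).
ΔQ = C ΔT = 4.56×10^8 × 2.199 = 1.00×10^9 J/m².

1.0×10^9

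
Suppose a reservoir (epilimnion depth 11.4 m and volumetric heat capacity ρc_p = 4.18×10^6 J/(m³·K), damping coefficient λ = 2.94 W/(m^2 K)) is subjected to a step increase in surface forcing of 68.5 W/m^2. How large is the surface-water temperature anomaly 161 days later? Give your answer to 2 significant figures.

13 K

Areal heat capacity C = ρc_p × D = 4.18×10^6 × 11.4 = 4.77×10^7 J m⁻² K⁻¹.
τ = C / λ = 4.77×10^7 / 2.94 = 1.62×10^7 s.
Equilibrium anomaly ΔT_eq = F / λ = 68.5 / 2.94 = 23.3 K.
t = 161 days = 1.39×10^7 s, so t/τ = 0.858.
ΔT(t) = ΔT_eq (1 − e^(−t/τ)) = 23.3 × (1 − e^−0.858) = 13.4 K.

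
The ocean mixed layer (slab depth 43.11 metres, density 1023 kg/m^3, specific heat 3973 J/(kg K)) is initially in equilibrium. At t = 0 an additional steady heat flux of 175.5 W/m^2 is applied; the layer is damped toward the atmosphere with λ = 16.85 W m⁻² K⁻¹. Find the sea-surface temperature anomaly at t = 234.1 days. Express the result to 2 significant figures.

Areal heat capacity C = ρ c_p D = 1023 × 3973 × 43.11 = 1.75×10^8 J m⁻² K⁻¹.
τ = C / λ = 1.75×10^8 / 16.85 = 1.04×10^7 s.
Equilibrium anomaly ΔT_eq = F / λ = 175.5 / 16.85 = 10.4 K.
t = 234.1 days = 2.02×10^7 s, so t/τ = 1.95.
ΔT(t) = ΔT_eq (1 − e^(−t/τ)) = 10.4 × (1 − e^−1.95) = 8.93 K.

8.9 K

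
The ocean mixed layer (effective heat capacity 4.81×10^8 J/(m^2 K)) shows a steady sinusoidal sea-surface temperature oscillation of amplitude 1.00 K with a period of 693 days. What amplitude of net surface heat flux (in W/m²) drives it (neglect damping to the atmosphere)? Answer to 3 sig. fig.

50.5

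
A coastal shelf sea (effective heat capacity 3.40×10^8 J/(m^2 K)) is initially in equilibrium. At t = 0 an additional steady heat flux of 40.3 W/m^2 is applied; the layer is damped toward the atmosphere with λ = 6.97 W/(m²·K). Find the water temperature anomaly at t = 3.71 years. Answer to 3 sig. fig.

Areal heat capacity C = 3.40×10^8 J/(m^2 K) (given).
τ = C / λ = 3.40×10^8 / 6.97 = 4.88×10^7 s.
Equilibrium anomaly ΔT_eq = F / λ = 40.3 / 6.97 = 5.78 K.
t = 3.71 years = 1.17×10^8 s, so t/τ = 2.40.
ΔT(t) = ΔT_eq (1 − e^(−t/τ)) = 5.78 × (1 − e^−2.40) = 5.26 K.

5.26 K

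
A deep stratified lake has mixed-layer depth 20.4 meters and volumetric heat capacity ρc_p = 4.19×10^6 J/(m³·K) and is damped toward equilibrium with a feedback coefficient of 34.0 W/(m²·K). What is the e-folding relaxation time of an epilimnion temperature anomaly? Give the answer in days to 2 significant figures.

Areal heat capacity C = ρc_p × D = 4.19×10^6 × 20.4 = 8.55×10^7 J m⁻² K⁻¹.
Relaxation time τ = C / λ = 8.55×10^7 / 34.0 = 2.51×10^6 s.
In days: 2.51×10^6 s / (86400 s/day) = 29.1 days.

29 days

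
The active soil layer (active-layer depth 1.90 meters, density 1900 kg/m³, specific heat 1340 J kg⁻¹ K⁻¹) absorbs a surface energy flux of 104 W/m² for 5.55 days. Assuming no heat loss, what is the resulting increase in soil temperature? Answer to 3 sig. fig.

10.3 K

Areal heat capacity C = ρ c_p D = 1900 × 1340 × 1.90 = 4.84×10^6 J m⁻² K⁻¹.
Net heat input Q = F Δt = 104 × (5.55 days × 86400 s/day) = 4.99×10^7 J/m².
ΔT = Q / C = 4.99×10^7 / 4.84×10^6 = 10.3 K.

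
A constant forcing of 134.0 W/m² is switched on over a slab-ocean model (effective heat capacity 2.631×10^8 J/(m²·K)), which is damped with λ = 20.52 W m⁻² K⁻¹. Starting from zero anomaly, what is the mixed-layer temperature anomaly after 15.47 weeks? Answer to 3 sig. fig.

3.38 K

Areal heat capacity C = 2.631×10^8 J/(m²·K) (given).
τ = C / λ = 2.63×10^8 / 20.52 = 1.28×10^7 s.
Equilibrium anomaly ΔT_eq = F / λ = 134.0 / 20.52 = 6.53 K.
t = 15.47 weeks = 9.36×10^6 s, so t/τ = 0.730.
ΔT(t) = ΔT_eq (1 − e^(−t/τ)) = 6.53 × (1 − e^−0.730) = 3.38 K.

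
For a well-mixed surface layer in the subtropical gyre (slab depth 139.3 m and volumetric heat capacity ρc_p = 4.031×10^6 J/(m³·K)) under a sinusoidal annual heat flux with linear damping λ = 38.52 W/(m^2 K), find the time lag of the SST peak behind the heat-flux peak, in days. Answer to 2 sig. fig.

Areal heat capacity C = ρc_p × D = 4.031×10^6 × 139.3 = 5.62×10^8 J/(m^2 K).
ω = 2π / 3.15×10^7 s = 1.99×10^-7 s⁻¹.
Phase lag φ = arctan(Cω/λ) = arctan(112/38.52) = 1.24 rad.
Time lag = φ / ω = 1.24 / 1.99×10^-7 = 6.22×10^6 s = 72.0 days.

72 days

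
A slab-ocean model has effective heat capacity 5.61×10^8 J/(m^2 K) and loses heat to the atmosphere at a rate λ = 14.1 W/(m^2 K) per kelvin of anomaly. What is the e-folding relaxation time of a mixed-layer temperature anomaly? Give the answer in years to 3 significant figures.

1.26 years

Areal heat capacity C = 5.61×10^8 J/(m^2 K) (given).
Relaxation time τ = C / λ = 5.61×10^8 / 14.1 = 3.98×10^7 s.
In years: 3.98×10^7 s / (3.156×10^7 s/year) = 1.26 years.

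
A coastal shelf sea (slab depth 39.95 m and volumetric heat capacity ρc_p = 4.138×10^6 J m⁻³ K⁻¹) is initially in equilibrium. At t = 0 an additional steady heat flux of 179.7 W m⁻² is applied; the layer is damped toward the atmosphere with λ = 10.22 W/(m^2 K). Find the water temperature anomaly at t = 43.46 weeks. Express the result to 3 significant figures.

Areal heat capacity C = ρc_p × D = 4.138×10^6 × 39.95 = 1.65×10^8 J/(m^2 K).
τ = C / λ = 1.65×10^8 / 10.22 = 1.62×10^7 s.
Equilibrium anomaly ΔT_eq = F / λ = 179.7 / 10.22 = 17.6 K.
t = 43.46 weeks = 2.63×10^7 s, so t/τ = 1.62.
ΔT(t) = ΔT_eq (1 − e^(−t/τ)) = 17.6 × (1 − e^−1.62) = 14.1 K.

14.1 K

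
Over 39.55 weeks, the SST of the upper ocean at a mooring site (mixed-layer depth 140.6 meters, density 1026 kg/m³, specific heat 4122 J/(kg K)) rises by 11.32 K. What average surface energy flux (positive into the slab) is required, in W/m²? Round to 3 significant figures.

281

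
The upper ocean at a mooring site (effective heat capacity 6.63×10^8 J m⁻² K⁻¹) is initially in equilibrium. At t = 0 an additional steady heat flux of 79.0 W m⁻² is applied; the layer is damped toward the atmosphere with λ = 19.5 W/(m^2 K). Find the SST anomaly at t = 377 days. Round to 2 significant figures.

2.5 K

Areal heat capacity C = 6.63×10^8 J m⁻² K⁻¹ (given).
τ = C / λ = 6.63×10^8 / 19.5 = 3.40×10^7 s.
Equilibrium anomaly ΔT_eq = F / λ = 79.0 / 19.5 = 4.05 K.
t = 377 days = 3.26×10^7 s, so t/τ = 0.958.
ΔT(t) = ΔT_eq (1 − e^(−t/τ)) = 4.05 × (1 − e^−0.958) = 2.50 K.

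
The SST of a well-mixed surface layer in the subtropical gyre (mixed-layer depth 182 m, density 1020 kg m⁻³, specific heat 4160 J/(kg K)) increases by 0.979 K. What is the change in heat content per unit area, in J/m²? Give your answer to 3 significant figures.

7.56×10^8

Areal heat capacity C = ρ c_p D = 1020 × 4160 × 182 = 7.72×10^8 J/(m^2 K).
ΔQ = C ΔT = 7.72×10^8 × 0.979 = 7.56×10^8 J/m².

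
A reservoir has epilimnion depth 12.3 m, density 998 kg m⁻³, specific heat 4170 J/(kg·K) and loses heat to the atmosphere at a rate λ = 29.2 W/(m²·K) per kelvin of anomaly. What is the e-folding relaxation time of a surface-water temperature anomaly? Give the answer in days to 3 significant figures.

Areal heat capacity C = ρ c_p D = 998 × 4170 × 12.3 = 5.12×10^7 J/(m^2 K).
Relaxation time τ = C / λ = 5.12×10^7 / 29.2 = 1.75×10^6 s.
In days: 1.75×10^6 s / (86400 s/day) = 20.3 days.

20.3 days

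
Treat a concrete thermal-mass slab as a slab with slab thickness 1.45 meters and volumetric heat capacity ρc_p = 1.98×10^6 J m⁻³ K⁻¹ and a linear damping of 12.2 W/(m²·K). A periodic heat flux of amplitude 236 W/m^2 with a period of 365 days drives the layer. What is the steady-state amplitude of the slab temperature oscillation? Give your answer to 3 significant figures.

Areal heat capacity C = ρc_p × D = 1.98×10^6 × 1.45 = 2.87×10^6 J/(m^2 K).
Angular frequency ω = 2π / T = 2π / 3.15×10^7 s = 1.99×10^-7 s⁻¹.
√((Cω)² + λ²) = √((0.572)² + 12.2²) = 12.2 W/(m²·K).
Amplitude A = F₀ / √((Cω)²+λ²) = 236 / 12.2 = 19.3 K.

19.3 K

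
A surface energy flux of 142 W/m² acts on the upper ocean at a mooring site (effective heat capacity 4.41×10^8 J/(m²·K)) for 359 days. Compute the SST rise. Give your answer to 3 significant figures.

9.99 K

Areal heat capacity C = 4.41×10^8 J/(m²·K) (given).
Net heat input Q = F Δt = 142 × (359 days × 86400 s/day) = 4.40×10^9 J/m².
ΔT = Q / C = 4.40×10^9 / 4.41×10^8 = 9.99 K.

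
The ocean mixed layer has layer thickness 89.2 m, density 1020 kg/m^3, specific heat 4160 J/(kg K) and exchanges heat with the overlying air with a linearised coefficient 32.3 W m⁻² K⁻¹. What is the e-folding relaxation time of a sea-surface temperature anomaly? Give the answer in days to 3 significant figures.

136 days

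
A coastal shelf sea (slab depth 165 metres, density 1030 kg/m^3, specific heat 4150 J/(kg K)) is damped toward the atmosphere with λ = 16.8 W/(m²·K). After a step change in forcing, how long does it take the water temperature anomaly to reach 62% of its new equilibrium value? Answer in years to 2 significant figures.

Areal heat capacity C = ρ c_p D = 1030 × 4150 × 165 = 7.05×10^8 J/(m²·K).
τ = C / λ = 7.05×10^8 / 16.8 = 4.20×10^7 s.
Fraction reached: 1 − e^(−t/τ) = 0.62 ⇒ t = −τ ln(1 − 0.62) = τ × 0.968.
t = 4.06×10^7 s = 1.29 years.

1.3 years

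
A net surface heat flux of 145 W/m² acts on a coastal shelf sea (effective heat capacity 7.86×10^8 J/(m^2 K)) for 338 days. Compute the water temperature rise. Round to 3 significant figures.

Areal heat capacity C = 7.86×10^8 J/(m^2 K) (given).
Net heat input Q = F Δt = 145 × (338 days × 86400 s/day) = 4.23×10^9 J/m².
ΔT = Q / C = 4.23×10^9 / 7.86×10^8 = 5.39 K.

5.39 K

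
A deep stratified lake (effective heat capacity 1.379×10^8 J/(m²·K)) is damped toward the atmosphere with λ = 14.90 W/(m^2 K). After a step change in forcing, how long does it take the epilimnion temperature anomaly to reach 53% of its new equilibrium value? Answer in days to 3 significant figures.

80.9 days

Areal heat capacity C = 1.379×10^8 J/(m²·K) (given).
τ = C / λ = 1.38×10^8 / 14.90 = 9.26×10^6 s.
Fraction reached: 1 − e^(−t/τ) = 0.53 ⇒ t = −τ ln(1 − 0.53) = τ × 0.755.
t = 6.99×10^6 s = 80.9 days.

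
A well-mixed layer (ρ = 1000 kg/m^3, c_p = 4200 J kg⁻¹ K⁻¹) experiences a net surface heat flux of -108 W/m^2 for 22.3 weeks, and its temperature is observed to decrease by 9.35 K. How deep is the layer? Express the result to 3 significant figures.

37.1 m

Heat input Q = F Δt = -108 × 1.35×10^7 s = -1.46×10^9 J/m².
Required areal heat capacity C = Q / ΔT = 1.56×10^8 J/(m²·K).
Depth D = C / (ρ c_p) = 1.56×10^8 / (1000 × 4200) = 37.1 m.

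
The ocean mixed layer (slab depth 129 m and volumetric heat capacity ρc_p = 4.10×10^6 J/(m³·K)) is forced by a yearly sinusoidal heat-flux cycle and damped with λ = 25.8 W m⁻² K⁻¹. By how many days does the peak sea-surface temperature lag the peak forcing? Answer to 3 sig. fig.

77.3 days

Areal heat capacity C = ρc_p × D = 4.10×10^6 × 129 = 5.29×10^8 J m⁻² K⁻¹.
ω = 2π / 3.15×10^7 s = 1.99×10^-7 s⁻¹.
Phase lag φ = arctan(Cω/λ) = arctan(105/25.8) = 1.33 rad.
Time lag = φ / ω = 1.33 / 1.99×10^-7 = 6.68×10^6 s = 77.3 days.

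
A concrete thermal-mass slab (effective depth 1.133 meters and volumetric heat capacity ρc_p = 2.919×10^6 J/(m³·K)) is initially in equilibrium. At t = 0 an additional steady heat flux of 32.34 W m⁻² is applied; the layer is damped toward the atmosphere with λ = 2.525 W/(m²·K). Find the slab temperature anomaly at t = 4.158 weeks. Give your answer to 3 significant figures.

10.9 K

Areal heat capacity C = ρc_p × D = 2.919×10^6 × 1.133 = 3.31×10^6 J m⁻² K⁻¹.
τ = C / λ = 3.31×10^6 / 2.525 = 1.31×10^6 s.
Equilibrium anomaly ΔT_eq = F / λ = 32.34 / 2.525 = 12.8 K.
t = 4.158 weeks = 2.51×10^6 s, so t/τ = 1.92.
ΔT(t) = ΔT_eq (1 − e^(−t/τ)) = 12.8 × (1 − e^−1.92) = 10.9 K.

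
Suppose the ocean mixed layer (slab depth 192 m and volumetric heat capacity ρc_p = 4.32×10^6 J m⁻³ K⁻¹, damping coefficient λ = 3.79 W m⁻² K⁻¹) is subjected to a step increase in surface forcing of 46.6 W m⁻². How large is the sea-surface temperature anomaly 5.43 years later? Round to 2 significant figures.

6.7 K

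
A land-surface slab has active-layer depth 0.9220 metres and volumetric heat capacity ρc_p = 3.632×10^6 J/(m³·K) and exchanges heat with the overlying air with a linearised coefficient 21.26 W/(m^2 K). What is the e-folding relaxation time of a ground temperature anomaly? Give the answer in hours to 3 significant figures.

43.8 hours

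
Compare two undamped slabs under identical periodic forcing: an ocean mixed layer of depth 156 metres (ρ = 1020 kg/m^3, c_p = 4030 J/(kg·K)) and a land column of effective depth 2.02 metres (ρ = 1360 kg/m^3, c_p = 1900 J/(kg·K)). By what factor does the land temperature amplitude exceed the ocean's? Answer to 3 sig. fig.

C_ocean = 1020 × 4030 × 156 = 6.41×10^8 J/(m²·K).
C_land = 1360 × 1900 × 2.02 = 5.22×10^6 J/(m²·K).
Undamped amplitude ∝ 1/C, so A_land/A_ocean = C_ocean/C_land = 123.

123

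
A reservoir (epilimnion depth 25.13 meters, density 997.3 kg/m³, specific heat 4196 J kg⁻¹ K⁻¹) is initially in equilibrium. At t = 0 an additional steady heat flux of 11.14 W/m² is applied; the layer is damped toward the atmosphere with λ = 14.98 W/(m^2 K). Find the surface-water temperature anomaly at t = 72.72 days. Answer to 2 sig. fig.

0.44 K

Areal heat capacity C = ρ c_p D = 997.3 × 4196 × 25.13 = 1.05×10^8 J m⁻² K⁻¹.
τ = C / λ = 1.05×10^8 / 14.98 = 7.02×10^6 s.
Equilibrium anomaly ΔT_eq = F / λ = 11.14 / 14.98 = 0.744 K.
t = 72.72 days = 6.28×10^6 s, so t/τ = 0.895.
ΔT(t) = ΔT_eq (1 − e^(−t/τ)) = 0.744 × (1 − e^−0.895) = 0.440 K.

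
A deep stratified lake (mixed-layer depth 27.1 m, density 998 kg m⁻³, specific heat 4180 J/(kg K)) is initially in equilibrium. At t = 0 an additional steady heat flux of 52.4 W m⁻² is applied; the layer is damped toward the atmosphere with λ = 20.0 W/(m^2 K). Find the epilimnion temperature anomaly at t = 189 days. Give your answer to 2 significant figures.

Areal heat capacity C = ρ c_p D = 998 × 4180 × 27.1 = 1.13×10^8 J m⁻² K⁻¹.
τ = C / λ = 1.13×10^8 / 20.0 = 5.65×10^6 s.
Equilibrium anomaly ΔT_eq = F / λ = 52.4 / 20.0 = 2.62 K.
t = 189 days = 1.63×10^7 s, so t/τ = 2.89.
ΔT(t) = ΔT_eq (1 − e^(−t/τ)) = 2.62 × (1 − e^−2.89) = 2.47 K.

2.5 K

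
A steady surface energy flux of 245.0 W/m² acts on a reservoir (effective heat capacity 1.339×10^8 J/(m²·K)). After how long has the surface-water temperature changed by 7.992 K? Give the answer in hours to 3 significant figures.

1210 hours

Areal heat capacity C = 1.339×10^8 J/(m²·K) (given).
Time required: Δt = C ΔT / F = 1.34×10^8 × 7.992 / 245.0 = 4.37×10^6 s.
In hours: 4.37×10^6 s / (3600 s/hour) = 1210 hours.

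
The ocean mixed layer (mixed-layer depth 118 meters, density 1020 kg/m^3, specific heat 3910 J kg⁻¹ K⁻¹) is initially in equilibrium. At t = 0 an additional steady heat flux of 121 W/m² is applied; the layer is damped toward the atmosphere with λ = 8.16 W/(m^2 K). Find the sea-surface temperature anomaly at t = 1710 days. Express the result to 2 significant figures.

14 K

Areal heat capacity C = ρ c_p D = 1020 × 3910 × 118 = 4.71×10^8 J/(m^2 K).
τ = C / λ = 4.71×10^8 / 8.16 = 5.77×10^7 s.
Equilibrium anomaly ΔT_eq = F / λ = 121 / 8.16 = 14.8 K.
t = 1710 days = 1.48×10^8 s, so t/τ = 2.56.
ΔT(t) = ΔT_eq (1 − e^(−t/τ)) = 14.8 × (1 − e^−2.56) = 13.7 K.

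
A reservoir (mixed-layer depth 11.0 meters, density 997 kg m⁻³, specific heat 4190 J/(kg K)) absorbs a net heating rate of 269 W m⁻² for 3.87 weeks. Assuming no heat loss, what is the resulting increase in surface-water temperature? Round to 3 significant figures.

13.7 K

Areal heat capacity C = ρ c_p D = 997 × 4190 × 11.0 = 4.60×10^7 J/(m²·K).
Net heat input Q = F Δt = 269 × (3.87 weeks × 6.048×10^5 s/week) = 6.30×10^8 J/m².
ΔT = Q / C = 6.30×10^8 / 4.60×10^7 = 13.7 K.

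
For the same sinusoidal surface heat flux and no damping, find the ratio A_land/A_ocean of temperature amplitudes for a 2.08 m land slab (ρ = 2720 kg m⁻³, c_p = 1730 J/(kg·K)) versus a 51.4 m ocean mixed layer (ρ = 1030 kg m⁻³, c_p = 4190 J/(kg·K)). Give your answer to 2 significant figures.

23

C_ocean = 1030 × 4190 × 51.4 = 2.22×10^8 J/(m²·K).
C_land = 2720 × 1730 × 2.08 = 9.79×10^6 J/(m²·K).
Undamped amplitude ∝ 1/C, so A_land/A_ocean = C_ocean/C_land = 22.7.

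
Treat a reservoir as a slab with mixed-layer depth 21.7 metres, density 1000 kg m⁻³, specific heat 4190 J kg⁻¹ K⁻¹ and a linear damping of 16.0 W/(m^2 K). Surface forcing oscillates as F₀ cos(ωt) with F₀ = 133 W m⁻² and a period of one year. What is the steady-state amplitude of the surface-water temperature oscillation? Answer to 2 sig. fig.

Areal heat capacity C = ρ c_p D = 1000 × 4190 × 21.7 = 9.09×10^7 J m⁻² K⁻¹.
Angular frequency ω = 2π / T = 2π / 3.15×10^7 s = 1.99×10^-7 s⁻¹.
√((Cω)² + λ²) = √((18.1)² + 16.0²) = 24.2 W/(m²·K).
Amplitude A = F₀ / √((Cω)²+λ²) = 133 / 24.2 = 5.50 K.

5.5 K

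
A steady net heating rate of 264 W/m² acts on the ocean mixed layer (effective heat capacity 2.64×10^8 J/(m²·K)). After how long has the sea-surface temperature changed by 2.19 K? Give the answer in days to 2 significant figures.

Areal heat capacity C = 2.64×10^8 J/(m²·K) (given).
Time required: Δt = C ΔT / F = 2.64×10^8 × 2.19 / 264 = 2.19×10^6 s.
In days: 2.19×10^6 s / (86400 s/day) = 25.3 days.

25 days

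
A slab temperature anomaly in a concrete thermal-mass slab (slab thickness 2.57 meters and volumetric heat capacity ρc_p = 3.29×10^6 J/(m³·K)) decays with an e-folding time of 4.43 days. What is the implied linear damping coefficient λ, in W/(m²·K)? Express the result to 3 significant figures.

Areal heat capacity C = ρc_p × D = 3.29×10^6 × 2.57 = 8.46×10^6 J/(m²·K).
τ = 4.43 days = 3.83×10^5 s.
λ = C / τ = 8.46×10^6 / 3.83×10^5 = 22.1 W/(m²·K).

22.1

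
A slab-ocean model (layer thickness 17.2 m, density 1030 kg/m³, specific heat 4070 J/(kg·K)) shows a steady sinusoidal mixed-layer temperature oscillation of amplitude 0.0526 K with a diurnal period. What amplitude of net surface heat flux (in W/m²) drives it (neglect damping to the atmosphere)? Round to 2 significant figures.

Areal heat capacity C = ρ c_p D = 1030 × 4070 × 17.2 = 7.21×10^7 J m⁻² K⁻¹.
ω = 2π / 86400 s = 7.27×10^-5 s⁻¹.
Cω = 7.21×10^7 × 7.27×10^-5 = 5240 W/(m²·K).
F₀ = A × Cω = 0.0526 × 5240 = 276 W/m².

280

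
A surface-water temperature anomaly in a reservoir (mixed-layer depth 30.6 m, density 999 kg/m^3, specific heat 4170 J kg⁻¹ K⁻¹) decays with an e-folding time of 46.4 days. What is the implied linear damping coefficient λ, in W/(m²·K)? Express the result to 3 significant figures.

31.8

Areal heat capacity C = ρ c_p D = 999 × 4170 × 30.6 = 1.27×10^8 J/(m²·K).
τ = 46.4 days = 4.01×10^6 s.
λ = C / τ = 1.27×10^8 / 4.01×10^6 = 31.8 W/(m²·K).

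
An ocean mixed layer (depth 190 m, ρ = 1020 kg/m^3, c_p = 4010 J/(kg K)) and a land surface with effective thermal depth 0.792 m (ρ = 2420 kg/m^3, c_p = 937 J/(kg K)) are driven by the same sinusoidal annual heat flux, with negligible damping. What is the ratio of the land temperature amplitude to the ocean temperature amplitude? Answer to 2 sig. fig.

430

C_ocean = 1020 × 4010 × 190 = 7.77×10^8 J/(m²·K).
C_land = 2420 × 937 × 0.792 = 1.80×10^6 J/(m²·K).
Undamped amplitude ∝ 1/C, so A_land/A_ocean = C_ocean/C_land = 433.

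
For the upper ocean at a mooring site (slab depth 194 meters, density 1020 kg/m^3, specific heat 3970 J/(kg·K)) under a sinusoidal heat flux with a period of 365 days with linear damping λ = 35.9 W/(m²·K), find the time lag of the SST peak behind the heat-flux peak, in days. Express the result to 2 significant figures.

78 days

Areal heat capacity C = ρ c_p D = 1020 × 3970 × 194 = 7.86×10^8 J/(m^2 K).
ω = 2π / 3.15×10^7 s = 1.99×10^-7 s⁻¹.
Phase lag φ = arctan(Cω/λ) = arctan(157/35.9) = 1.35 rad.
Time lag = φ / ω = 1.35 / 1.99×10^-7 = 6.75×10^6 s = 78.2 days.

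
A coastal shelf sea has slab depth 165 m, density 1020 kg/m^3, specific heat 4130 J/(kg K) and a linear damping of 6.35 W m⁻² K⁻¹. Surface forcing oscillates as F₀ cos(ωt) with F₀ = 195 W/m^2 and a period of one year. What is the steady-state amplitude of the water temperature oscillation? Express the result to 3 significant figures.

1.41 K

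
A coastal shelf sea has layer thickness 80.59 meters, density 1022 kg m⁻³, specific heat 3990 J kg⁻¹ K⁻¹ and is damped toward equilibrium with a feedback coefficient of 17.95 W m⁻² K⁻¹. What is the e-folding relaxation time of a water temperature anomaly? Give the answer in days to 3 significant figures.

Areal heat capacity C = ρ c_p D = 1022 × 3990 × 80.59 = 3.29×10^8 J m⁻² K⁻¹.
Relaxation time τ = C / λ = 3.29×10^8 / 17.95 = 1.83×10^7 s.
In days: 1.83×10^7 s / (86400 s/day) = 212 days.

212 days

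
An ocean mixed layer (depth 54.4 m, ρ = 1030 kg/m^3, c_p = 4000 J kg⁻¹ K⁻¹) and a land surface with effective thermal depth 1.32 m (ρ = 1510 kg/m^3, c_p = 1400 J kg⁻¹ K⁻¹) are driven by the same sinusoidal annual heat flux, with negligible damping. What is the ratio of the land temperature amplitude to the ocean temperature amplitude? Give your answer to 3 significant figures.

80.3

C_ocean = 1030 × 4000 × 54.4 = 2.24×10^8 J/(m²·K).
C_land = 1510 × 1400 × 1.32 = 2.79×10^6 J/(m²·K).
Undamped amplitude ∝ 1/C, so A_land/A_ocean = C_ocean/C_land = 80.3.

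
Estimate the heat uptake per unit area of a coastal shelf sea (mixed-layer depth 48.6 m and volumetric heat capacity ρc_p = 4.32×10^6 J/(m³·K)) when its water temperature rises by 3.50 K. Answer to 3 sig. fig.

7.35×10^8

Areal heat capacity C = ρc_p × D = 4.32×10^6 × 48.6 = 2.10×10^8 J/(m²·K).
ΔQ = C ΔT = 2.10×10^8 × 3.50 = 7.35×10^8 J/m².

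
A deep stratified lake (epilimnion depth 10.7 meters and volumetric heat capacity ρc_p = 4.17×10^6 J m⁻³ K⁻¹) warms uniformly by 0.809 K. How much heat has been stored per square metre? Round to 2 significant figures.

Areal heat capacity C = ρc_p × D = 4.17×10^6 × 10.7 = 4.46×10^7 J m⁻² K⁻¹.
ΔQ = C ΔT = 4.46×10^7 × 0.809 = 3.61×10^7 J/m².

3.6×10^7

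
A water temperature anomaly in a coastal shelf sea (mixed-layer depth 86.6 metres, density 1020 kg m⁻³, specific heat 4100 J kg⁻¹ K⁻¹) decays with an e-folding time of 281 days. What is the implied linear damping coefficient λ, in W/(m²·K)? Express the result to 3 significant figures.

14.9

Areal heat capacity C = ρ c_p D = 1020 × 4100 × 86.6 = 3.62×10^8 J m⁻² K⁻¹.
τ = 281 days = 2.43×10^7 s.
λ = C / τ = 3.62×10^8 / 2.43×10^7 = 14.9 W/(m²·K).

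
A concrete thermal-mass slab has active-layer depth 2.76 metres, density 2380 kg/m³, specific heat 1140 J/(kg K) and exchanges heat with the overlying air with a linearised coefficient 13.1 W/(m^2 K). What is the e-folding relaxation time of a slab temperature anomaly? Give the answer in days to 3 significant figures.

Areal heat capacity C = ρ c_p D = 2380 × 1140 × 2.76 = 7.49×10^6 J/(m²·K).
Relaxation time τ = C / λ = 7.49×10^6 / 13.1 = 5.72×10^5 s.
In days: 5.72×10^5 s / (86400 s/day) = 6.62 days.

6.62 days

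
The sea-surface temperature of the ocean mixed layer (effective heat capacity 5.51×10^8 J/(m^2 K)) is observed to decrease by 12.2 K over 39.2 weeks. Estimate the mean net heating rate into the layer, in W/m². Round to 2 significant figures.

-280

Areal heat capacity C = 5.51×10^8 J/(m^2 K) (given).
Required heat per unit area: Q = C ΔT = 5.51×10^8 × -12.2 = -6.72×10^9 J/m².
Flux F = Q / Δt = -6.72×10^9 / 2.37×10^7 s = -284 W/m².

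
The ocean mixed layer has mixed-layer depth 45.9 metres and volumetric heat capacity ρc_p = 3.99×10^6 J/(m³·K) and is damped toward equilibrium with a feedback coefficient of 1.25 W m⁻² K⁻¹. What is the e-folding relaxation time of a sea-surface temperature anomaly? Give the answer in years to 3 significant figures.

4.64 years

Areal heat capacity C = ρc_p × D = 3.99×10^6 × 45.9 = 1.83×10^8 J m⁻² K⁻¹.
Relaxation time τ = C / λ = 1.83×10^8 / 1.25 = 1.47×10^8 s.
In years: 1.47×10^8 s / (3.156×10^7 s/year) = 4.64 years.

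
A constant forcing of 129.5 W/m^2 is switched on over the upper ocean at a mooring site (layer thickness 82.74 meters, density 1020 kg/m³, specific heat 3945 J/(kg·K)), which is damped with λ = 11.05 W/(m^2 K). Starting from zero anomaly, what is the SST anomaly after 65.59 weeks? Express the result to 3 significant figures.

8.58 K

Areal heat capacity C = ρ c_p D = 1020 × 3945 × 82.74 = 3.33×10^8 J/(m^2 K).
τ = C / λ = 3.33×10^8 / 11.05 = 3.01×10^7 s.
Equilibrium anomaly ΔT_eq = F / λ = 129.5 / 11.05 = 11.7 K.
t = 65.59 weeks = 3.97×10^7 s, so t/τ = 1.32.
ΔT(t) = ΔT_eq (1 − e^(−t/τ)) = 11.7 × (1 − e^−1.32) = 8.58 K.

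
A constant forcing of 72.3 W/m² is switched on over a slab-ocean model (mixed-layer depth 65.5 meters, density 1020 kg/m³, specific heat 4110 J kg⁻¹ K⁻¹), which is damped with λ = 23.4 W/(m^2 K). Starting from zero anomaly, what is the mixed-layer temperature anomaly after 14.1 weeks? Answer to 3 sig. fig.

1.60 K

Areal heat capacity C = ρ c_p D = 1020 × 4110 × 65.5 = 2.75×10^8 J/(m²·K).
τ = C / λ = 2.75×10^8 / 23.4 = 1.17×10^7 s.
Equilibrium anomaly ΔT_eq = F / λ = 72.3 / 23.4 = 3.09 K.
t = 14.1 weeks = 8.53×10^6 s, so t/τ = 0.727.
ΔT(t) = ΔT_eq (1 − e^(−t/τ)) = 3.09 × (1 − e^−0.727) = 1.60 K.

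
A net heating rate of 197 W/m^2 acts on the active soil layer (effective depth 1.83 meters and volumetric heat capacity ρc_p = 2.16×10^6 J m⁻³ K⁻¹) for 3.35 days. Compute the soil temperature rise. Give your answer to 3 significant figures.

Areal heat capacity C = ρc_p × D = 2.16×10^6 × 1.83 = 3.95×10^6 J m⁻² K⁻¹.
Net heat input Q = F Δt = 197 × (3.35 days × 86400 s/day) = 5.70×10^7 J/m².
ΔT = Q / C = 5.70×10^7 / 3.95×10^6 = 14.4 K.

14.4 K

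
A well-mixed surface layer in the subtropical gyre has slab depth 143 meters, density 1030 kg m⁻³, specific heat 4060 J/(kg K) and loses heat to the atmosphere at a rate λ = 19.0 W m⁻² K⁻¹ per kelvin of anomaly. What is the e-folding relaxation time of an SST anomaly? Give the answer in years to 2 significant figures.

Areal heat capacity C = ρ c_p D = 1030 × 4060 × 143 = 5.98×10^8 J/(m^2 K).
Relaxation time τ = C / λ = 5.98×10^8 / 19.0 = 3.15×10^7 s.
In years: 3.15×10^7 s / (3.156×10^7 s/year) = 0.997 years.

1.0 years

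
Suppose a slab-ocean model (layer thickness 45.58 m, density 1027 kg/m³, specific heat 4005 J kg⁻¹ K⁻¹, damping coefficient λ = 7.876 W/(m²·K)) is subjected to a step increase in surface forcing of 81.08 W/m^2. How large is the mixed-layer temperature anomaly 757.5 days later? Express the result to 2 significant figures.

9.6 K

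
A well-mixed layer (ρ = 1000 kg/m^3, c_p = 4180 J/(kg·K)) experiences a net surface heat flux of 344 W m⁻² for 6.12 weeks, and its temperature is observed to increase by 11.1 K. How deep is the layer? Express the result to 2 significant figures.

27 m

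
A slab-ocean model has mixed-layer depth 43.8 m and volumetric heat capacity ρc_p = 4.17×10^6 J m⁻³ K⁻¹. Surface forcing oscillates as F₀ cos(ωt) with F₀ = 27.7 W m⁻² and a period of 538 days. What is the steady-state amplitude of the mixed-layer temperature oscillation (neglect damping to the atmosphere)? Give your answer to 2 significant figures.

1.1 K

Areal heat capacity C = ρc_p × D = 4.17×10^6 × 43.8 = 1.83×10^8 J/(m^2 K).
Angular frequency ω = 2π / T = 2π / 4.65×10^7 s = 1.35×10^-7 s⁻¹.
Cω = 1.83×10^8 × 1.35×10^-7 = 24.7 W/(m²·K).
Amplitude A = F₀ / (Cω) = 27.7 / 24.7 = 1.12 K.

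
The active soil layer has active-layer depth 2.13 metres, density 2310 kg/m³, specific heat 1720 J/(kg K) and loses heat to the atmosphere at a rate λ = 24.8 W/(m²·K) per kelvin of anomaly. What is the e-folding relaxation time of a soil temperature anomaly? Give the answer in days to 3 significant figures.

3.95 days

Areal heat capacity C = ρ c_p D = 2310 × 1720 × 2.13 = 8.46×10^6 J/(m^2 K).
Relaxation time τ = C / λ = 8.46×10^6 / 24.8 = 3.41×10^5 s.
In days: 3.41×10^5 s / (86400 s/day) = 3.95 days.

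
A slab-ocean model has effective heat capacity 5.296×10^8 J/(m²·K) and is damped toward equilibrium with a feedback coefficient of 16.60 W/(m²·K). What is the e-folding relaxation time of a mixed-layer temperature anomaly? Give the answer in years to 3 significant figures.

1.01 years

Areal heat capacity C = 5.296×10^8 J/(m²·K) (given).
Relaxation time τ = C / λ = 5.30×10^8 / 16.60 = 3.19×10^7 s.
In years: 3.19×10^7 s / (3.156×10^7 s/year) = 1.01 years.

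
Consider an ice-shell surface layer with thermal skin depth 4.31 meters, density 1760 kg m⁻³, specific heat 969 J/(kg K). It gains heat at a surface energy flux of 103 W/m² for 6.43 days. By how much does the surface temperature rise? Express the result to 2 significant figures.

7.8 K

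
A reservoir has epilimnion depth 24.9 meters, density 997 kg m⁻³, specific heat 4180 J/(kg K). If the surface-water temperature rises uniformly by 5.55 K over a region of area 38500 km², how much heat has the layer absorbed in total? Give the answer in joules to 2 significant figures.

Areal heat capacity C = ρ c_p D = 997 × 4180 × 24.9 = 1.04×10^8 J/(m²·K).
Heat per unit area: q = C ΔT = 1.04×10^8 × 5.55 = 5.76×10^8 J/m².
Total heat: Q = q × A = 5.76×10^8 × (38500 × 10⁶ m²) = 2.22×10^19 J.

2.2×10^19 J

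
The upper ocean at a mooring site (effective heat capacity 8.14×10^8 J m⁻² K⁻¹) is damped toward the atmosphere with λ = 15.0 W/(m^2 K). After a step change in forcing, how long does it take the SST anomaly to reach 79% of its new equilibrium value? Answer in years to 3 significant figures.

2.68 years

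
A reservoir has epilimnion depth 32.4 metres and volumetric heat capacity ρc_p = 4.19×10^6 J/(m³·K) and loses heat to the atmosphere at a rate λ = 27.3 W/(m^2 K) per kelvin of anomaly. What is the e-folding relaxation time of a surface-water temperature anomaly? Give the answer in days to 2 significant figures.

Areal heat capacity C = ρc_p × D = 4.19×10^6 × 32.4 = 1.36×10^8 J/(m²·K).
Relaxation time τ = C / λ = 1.36×10^8 / 27.3 = 4.97×10^6 s.
In days: 4.97×10^6 s / (86400 s/day) = 57.6 days.

58 days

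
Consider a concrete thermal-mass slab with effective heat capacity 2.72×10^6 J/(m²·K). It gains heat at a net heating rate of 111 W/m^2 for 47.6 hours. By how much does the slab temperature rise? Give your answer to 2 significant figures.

7.0 K

Areal heat capacity C = 2.72×10^6 J/(m²·K) (given).
Net heat input Q = F Δt = 111 × (47.6 hours × 3600 s/hour) = 1.90×10^7 J/m².
ΔT = Q / C = 1.90×10^7 / 2.72×10^6 = 6.99 K.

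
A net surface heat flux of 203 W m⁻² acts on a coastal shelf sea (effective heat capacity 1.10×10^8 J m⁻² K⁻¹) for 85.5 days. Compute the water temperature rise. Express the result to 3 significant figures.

Areal heat capacity C = 1.10×10^8 J m⁻² K⁻¹ (given).
Net heat input Q = F Δt = 203 × (85.5 days × 86400 s/day) = 1.50×10^9 J/m².
ΔT = Q / C = 1.50×10^9 / 1.10×10^8 = 13.6 K.

13.6 K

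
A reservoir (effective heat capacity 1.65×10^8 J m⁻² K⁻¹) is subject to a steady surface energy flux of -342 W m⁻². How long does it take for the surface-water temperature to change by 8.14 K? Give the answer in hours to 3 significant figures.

Areal heat capacity C = 1.65×10^8 J m⁻² K⁻¹ (given).
Time required: Δt = C ΔT / F = 1.65×10^8 × -8.14 / -342 = 3.93×10^6 s.
In hours: 3.93×10^6 s / (3600 s/hour) = 1090 hours.

1090 hours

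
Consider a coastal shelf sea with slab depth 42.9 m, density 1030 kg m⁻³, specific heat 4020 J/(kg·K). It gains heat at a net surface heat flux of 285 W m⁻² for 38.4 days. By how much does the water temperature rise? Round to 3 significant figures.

Areal heat capacity C = ρ c_p D = 1030 × 4020 × 42.9 = 1.78×10^8 J/(m²·K).
Net heat input Q = F Δt = 285 × (38.4 days × 86400 s/day) = 9.46×10^8 J/m².
ΔT = Q / C = 9.46×10^8 / 1.78×10^8 = 5.32 K.

5.32 K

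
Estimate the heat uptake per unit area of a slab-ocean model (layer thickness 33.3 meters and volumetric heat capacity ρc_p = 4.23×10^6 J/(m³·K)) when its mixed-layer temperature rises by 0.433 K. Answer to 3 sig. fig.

6.10×10^7

Areal heat capacity C = ρc_p × D = 4.23×10^6 × 33.3 = 1.41×10^8 J m⁻² K⁻¹.
ΔQ = C ΔT = 1.41×10^8 × 0.433 = 6.10×10^7 J/m².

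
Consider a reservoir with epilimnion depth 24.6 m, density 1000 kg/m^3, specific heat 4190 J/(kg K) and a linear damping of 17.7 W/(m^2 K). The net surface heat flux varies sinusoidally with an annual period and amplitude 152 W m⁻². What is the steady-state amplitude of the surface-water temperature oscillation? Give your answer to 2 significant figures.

5.6 K

Areal heat capacity C = ρ c_p D = 1000 × 4190 × 24.6 = 1.03×10^8 J m⁻² K⁻¹.
Angular frequency ω = 2π / T = 2π / 3.15×10^7 s = 1.99×10^-7 s⁻¹.
√((Cω)² + λ²) = √((20.5)² + 17.7²) = 27.1 W/(m²·K).
Amplitude A = F₀ / √((Cω)²+λ²) = 152 / 27.1 = 5.61 K.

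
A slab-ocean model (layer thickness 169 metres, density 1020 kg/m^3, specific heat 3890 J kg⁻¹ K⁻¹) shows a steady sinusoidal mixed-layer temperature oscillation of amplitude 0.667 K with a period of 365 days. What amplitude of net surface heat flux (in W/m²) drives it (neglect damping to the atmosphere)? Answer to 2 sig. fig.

Areal heat capacity C = ρ c_p D = 1020 × 3890 × 169 = 6.71×10^8 J/(m²·K).
ω = 2π / 3.15×10^7 s = 1.99×10^-7 s⁻¹.
Cω = 6.71×10^8 × 1.99×10^-7 = 134 W/(m²·K).
F₀ = A × Cω = 0.667 × 134 = 89.1 W/m².

89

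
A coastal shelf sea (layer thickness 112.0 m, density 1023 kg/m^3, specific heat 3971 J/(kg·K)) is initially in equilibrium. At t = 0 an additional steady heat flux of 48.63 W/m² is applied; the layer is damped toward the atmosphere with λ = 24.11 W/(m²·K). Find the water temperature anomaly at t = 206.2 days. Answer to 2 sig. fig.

1.2 K

Areal heat capacity C = ρ c_p D = 1023 × 3971 × 112.0 = 4.55×10^8 J m⁻² K⁻¹.
τ = C / λ = 4.55×10^8 / 24.11 = 1.89×10^7 s.
Equilibrium anomaly ΔT_eq = F / λ = 48.63 / 24.11 = 2.02 K.
t = 206.2 days = 1.78×10^7 s, so t/τ = 0.944.
ΔT(t) = ΔT_eq (1 − e^(−t/τ)) = 2.02 × (1 − e^−0.944) = 1.23 K.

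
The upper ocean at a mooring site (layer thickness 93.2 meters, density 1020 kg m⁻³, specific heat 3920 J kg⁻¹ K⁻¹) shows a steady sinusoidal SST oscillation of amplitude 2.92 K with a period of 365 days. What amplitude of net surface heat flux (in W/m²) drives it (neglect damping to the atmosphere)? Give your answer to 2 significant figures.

Areal heat capacity C = ρ c_p D = 1020 × 3920 × 93.2 = 3.73×10^8 J m⁻² K⁻¹.
ω = 2π / 3.15×10^7 s = 1.99×10^-7 s⁻¹.
Cω = 3.73×10^8 × 1.99×10^-7 = 74.2 W/(m²·K).
F₀ = A × Cω = 2.92 × 74.2 = 217 W/m².

220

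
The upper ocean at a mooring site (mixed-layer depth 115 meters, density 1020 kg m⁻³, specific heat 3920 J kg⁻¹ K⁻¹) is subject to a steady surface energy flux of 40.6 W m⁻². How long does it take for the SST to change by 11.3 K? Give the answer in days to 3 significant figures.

1480 days

Areal heat capacity C = ρ c_p D = 1020 × 3920 × 115 = 4.60×10^8 J/(m^2 K).
Time required: Δt = C ΔT / F = 4.60×10^8 × 11.3 / 40.6 = 1.28×10^8 s.
In days: 1.28×10^8 s / (86400 s/day) = 1480 days.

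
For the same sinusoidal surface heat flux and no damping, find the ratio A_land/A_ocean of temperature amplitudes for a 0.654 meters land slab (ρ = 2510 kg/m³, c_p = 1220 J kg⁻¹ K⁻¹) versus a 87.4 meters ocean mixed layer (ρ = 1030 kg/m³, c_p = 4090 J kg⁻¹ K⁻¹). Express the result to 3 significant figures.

184

C_ocean = 1030 × 4090 × 87.4 = 3.68×10^8 J/(m²·K).
C_land = 2510 × 1220 × 0.654 = 2.00×10^6 J/(m²·K).
Undamped amplitude ∝ 1/C, so A_land/A_ocean = C_ocean/C_land = 184.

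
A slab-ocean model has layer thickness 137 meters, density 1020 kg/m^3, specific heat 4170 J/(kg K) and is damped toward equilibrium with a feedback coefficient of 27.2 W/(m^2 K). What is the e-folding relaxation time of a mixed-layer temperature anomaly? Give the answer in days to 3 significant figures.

Areal heat capacity C = ρ c_p D = 1020 × 4170 × 137 = 5.83×10^8 J m⁻² K⁻¹.
Relaxation time τ = C / λ = 5.83×10^8 / 27.2 = 2.14×10^7 s.
In days: 2.14×10^7 s / (86400 s/day) = 248 days.

248 days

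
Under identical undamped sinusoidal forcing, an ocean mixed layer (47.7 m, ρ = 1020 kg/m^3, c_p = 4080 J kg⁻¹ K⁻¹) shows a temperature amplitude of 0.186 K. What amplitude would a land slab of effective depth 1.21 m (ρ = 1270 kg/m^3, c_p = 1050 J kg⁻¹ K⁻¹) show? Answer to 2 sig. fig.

23 K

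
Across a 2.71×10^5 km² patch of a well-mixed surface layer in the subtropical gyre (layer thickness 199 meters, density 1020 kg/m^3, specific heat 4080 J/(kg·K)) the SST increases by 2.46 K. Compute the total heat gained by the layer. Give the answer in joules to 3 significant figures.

Areal heat capacity C = ρ c_p D = 1020 × 4080 × 199 = 8.28×10^8 J m⁻² K⁻¹.
Heat per unit area: q = C ΔT = 8.28×10^8 × 2.46 = 2.04×10^9 J/m².
Total heat: Q = q × A = 2.04×10^9 × (2.71×10^5 × 10⁶ m²) = 5.52×10^20 J.

5.52×10^20 J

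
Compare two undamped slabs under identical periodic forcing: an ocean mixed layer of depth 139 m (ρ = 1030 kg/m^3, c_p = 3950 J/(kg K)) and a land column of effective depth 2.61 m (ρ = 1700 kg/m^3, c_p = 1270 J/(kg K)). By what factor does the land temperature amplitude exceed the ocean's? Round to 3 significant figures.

100

C_ocean = 1030 × 3950 × 139 = 5.66×10^8 J/(m²·K).
C_land = 1700 × 1270 × 2.61 = 5.63×10^6 J/(m²·K).
Undamped amplitude ∝ 1/C, so A_land/A_ocean = C_ocean/C_land = 100.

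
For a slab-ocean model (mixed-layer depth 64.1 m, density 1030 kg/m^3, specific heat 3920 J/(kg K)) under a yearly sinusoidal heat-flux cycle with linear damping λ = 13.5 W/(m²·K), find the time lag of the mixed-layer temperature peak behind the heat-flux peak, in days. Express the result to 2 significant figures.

Areal heat capacity C = ρ c_p D = 1030 × 3920 × 64.1 = 2.59×10^8 J/(m²·K).
ω = 2π / 3.15×10^7 s = 1.99×10^-7 s⁻¹.
Phase lag φ = arctan(Cω/λ) = arctan(51.6/13.5) = 1.31 rad.
Time lag = φ / ω = 1.31 / 1.99×10^-7 = 6.60×10^6 s = 76.4 days.

76 days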